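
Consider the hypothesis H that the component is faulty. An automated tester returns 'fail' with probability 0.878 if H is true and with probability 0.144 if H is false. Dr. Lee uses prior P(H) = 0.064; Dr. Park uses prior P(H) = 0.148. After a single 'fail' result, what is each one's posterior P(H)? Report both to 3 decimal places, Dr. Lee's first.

The likelihood ratio for a 'fail' result is 0.878/0.144 = 6.0972.
Dr. Lee: prior odds 0.064/0.936 = 0.068376; posterior odds 0.41690; posterior probability 0.294.
Dr. Park: prior odds 0.148/0.852 = 0.17371; posterior odds 1.0591; posterior probability 0.514.

Dr. Lee: 0.294; Dr. Park: 0.514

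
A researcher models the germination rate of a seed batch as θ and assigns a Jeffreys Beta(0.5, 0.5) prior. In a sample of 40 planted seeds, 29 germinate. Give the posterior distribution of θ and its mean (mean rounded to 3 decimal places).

The binomial likelihood is conjugate to the Beta prior: with 29 successes and 11 failures, the posterior is Beta(0.5+29, 0.5+11) = Beta(29.5, 11.5).
E[θ | data] = 29.5/(29.5+11.5) = 0.720.

Posterior: Beta(29.5, 11.5); mean ≈ 0.720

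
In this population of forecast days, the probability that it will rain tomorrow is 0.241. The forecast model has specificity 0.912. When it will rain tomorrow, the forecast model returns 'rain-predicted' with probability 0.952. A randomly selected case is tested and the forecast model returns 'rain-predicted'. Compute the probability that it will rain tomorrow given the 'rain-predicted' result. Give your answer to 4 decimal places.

Let H be the event that it will rain tomorrow. P(H) = 0.241, so P(¬H) = 0.759. With E the 'rain-predicted' result, P(E|H) = 0.952 and P(E|¬H) = 0.088.
P(E) = 0.952·0.241 + 0.088·0.759 = 0.22943 + 0.066792 = 0.29622.
By Bayes' theorem, P(H|E) = 0.22943 / 0.29622 = 0.7745.

P(H | E) ≈ 0.7745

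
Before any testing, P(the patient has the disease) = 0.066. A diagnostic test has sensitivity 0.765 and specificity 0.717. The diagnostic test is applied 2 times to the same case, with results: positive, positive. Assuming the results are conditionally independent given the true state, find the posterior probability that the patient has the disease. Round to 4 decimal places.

Let H be the event that the patient has the disease; start with P(H) = 0.066. P('positive'|H) = 0.765, P('positive'|¬H) = 0.283.
Update on result 1 ('positive'): P(H) ← 0.765·0.0660 / (0.765·0.0660 + 0.283·0.9340) = 0.050490/0.31481 = 0.1604.
Update on result 2 ('positive'): P(H) ← 0.765·0.1604 / (0.765·0.1604 + 0.283·0.8396) = 0.12269/0.36030 = 0.3405.

Posterior P(H) ≈ 0.3405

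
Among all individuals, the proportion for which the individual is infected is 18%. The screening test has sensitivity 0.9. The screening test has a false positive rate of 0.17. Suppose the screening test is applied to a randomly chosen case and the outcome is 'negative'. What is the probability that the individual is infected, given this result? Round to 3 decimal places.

P(H | E) ≈ 0.026

Let H be the event that the individual is infected. P(H) = 0.18, so P(¬H) = 0.82. With E the 'negative' result, P(E|H) = 0.1 and P(E|¬H) = 0.83.
P(E) = 0.1·0.18 + 0.83·0.82 = 0.018000 + 0.68060 = 0.69860.
By Bayes' theorem, P(H|E) = 0.018000 / 0.69860 = 0.026.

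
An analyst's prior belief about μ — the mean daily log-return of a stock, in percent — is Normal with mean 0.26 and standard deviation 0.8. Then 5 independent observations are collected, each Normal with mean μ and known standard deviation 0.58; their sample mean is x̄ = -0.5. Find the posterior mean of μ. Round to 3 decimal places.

With known σ, the Normal prior is conjugate. Weight on the data is w = (n/σ²)/(n/σ² + 1/τ₀²) = 14.8633/(14.8633+1.56250) = 0.90488.
Posterior mean = w·x̄ + (1−w)·μ₀ = 0.90488·-0.5 + 0.095125·0.26 = -0.428.

Posterior mean ≈ -0.428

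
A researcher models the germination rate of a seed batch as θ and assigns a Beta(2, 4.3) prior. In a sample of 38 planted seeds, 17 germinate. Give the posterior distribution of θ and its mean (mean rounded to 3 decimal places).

Observing 17 successes and 21 failures updates Beta(2, 4.3) by adding the success and failure counts to the two shape parameters: α = 2+17 = 19, β = 4.3+21 = 25.3.
Posterior mean = α/(α+β) = 19/44.3 = 0.429.

Posterior: Beta(19, 25.3); mean ≈ 0.429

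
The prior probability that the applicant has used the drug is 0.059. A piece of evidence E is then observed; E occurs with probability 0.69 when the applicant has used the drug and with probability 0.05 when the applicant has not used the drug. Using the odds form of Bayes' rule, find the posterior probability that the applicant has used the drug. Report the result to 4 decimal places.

Posterior probability ≈ 0.4639

Prior odds = 0.059/(1−0.059) = 0.062699. In log-odds, ln(0.062699) = -2.7694.
Add log likelihood ratio: ln(13.800) = 2.6247.
Posterior log-odds = -0.14474, so posterior odds = exp(-0.14474) = 0.86525. Converting, P(H|E) = 0.86525/1.8652 = 0.4639.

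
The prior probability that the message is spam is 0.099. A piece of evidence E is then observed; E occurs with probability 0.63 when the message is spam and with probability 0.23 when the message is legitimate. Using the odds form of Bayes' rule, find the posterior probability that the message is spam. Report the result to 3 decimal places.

Posterior probability ≈ 0.231

Prior odds = 0.099/(1−0.099) = 0.10988.
Likelihood ratio for E = 0.63/0.23 = 2.7391.
Posterior odds = prior odds × LR = 0.30097.
Posterior probability = odds/(1+odds) = 0.30097/1.3010 = 0.231.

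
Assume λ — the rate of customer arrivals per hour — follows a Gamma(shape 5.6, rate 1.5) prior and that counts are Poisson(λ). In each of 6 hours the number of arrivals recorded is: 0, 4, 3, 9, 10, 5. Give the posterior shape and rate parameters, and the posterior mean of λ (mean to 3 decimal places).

Posterior: Gamma(shape=36.6, rate=7.5); mean ≈ 4.880

Total count ∑xᵢ = 31 over n = 6 hours.
Gamma is conjugate to the Poisson likelihood: posterior is Gamma(shape = 5.6+31 = 36.6, rate = 1.5+6 = 7.5).
Posterior mean = shape/rate = 36.6/7.5 = 4.880.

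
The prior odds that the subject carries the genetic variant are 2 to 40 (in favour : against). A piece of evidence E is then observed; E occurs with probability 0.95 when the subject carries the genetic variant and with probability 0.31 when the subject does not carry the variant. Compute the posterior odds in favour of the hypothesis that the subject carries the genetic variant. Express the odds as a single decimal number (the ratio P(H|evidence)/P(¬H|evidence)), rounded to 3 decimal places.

Posterior odds ≈ 0.153

Prior odds = 2/40 = 0.050000. In log-odds, ln(0.050000) = -2.9957.
Add log likelihood ratio: ln(3.0645) = 1.1199.
Posterior log-odds = -1.8758, so posterior odds = exp(-1.8758) = 0.15323.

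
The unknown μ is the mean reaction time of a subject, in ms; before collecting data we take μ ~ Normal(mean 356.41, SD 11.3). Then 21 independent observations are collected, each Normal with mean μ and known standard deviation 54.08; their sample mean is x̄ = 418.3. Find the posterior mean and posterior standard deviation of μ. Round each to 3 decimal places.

Posterior mean ≈ 386.013; posterior SD ≈ 8.162

With known σ, the Normal prior is conjugate. Weight on the data is w = (n/σ²)/(n/σ² + 1/τ₀²) = 0.00718036/(0.00718036+0.00783147) = 0.47831.
Posterior mean = w·x̄ + (1−w)·μ₀ = 0.47831·418.3 + 0.52169·356.41 = 386.013. Posterior variance = 1/(0.00718036+0.00783147) = 66.6142, so SD = 8.162.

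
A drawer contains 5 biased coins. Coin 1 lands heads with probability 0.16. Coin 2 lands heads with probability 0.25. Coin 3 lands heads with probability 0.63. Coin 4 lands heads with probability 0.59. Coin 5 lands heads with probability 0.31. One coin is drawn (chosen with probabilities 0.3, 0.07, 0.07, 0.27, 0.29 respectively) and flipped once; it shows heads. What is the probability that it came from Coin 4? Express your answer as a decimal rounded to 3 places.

Tabulate prior·likelihood by source: [1] prior 0.3, lik 0.16, product 0.04800; [2] prior 0.07, lik 0.25, product 0.01750; [3] prior 0.07, lik 0.63, product 0.04410; [4] prior 0.27, lik 0.59, product 0.1593; [5] prior 0.29, lik 0.31, product 0.08990.
Normalizing constant = 0.35880; the posterior for Coin 4 is its product over the sum, 0.1593/0.35880 = 0.444.

Posterior probability ≈ 0.444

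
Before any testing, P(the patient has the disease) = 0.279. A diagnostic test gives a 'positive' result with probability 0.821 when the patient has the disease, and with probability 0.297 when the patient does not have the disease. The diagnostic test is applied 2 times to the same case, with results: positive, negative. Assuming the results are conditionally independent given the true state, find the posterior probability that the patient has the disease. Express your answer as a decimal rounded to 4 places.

Posterior P(H) ≈ 0.2141

With H the event that the patient has the disease, the joint likelihood of the observed sequence is P(data|H) = 0.821·0.179 = 0.14696 and P(data|¬H) = 0.297·0.703 = 0.20879.
Bayes: P(H|data) = 0.279·0.14696 / (0.279·0.14696 + 0.721·0.20879) = 0.041002/0.19154 = 0.2141.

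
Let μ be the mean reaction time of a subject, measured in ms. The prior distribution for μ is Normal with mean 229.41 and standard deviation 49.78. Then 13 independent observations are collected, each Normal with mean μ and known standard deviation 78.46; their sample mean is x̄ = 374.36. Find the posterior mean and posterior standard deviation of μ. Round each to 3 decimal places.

Posterior mean ≈ 351.105; posterior SD ≈ 19.939

Prior precision 1/τ₀² = 1/49.78² = 0.00040354; data precision n/σ² = 13/78.46² = 0.00211177.
Posterior precision = 0.00040354 + 0.00211177 = 0.00251531, giving posterior SD = 1/√0.00251531 = 19.939.
Posterior mean = (0.00040354·229.41 + 0.00211177·374.36) / 0.00251531 = 351.105.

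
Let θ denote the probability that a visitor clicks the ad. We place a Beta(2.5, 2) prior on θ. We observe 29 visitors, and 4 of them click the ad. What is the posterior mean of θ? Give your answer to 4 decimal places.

Posterior mean ≈ 0.1940

The binomial likelihood is conjugate to the Beta prior: with 4 successes and 25 failures, the posterior is Beta(2.5+4, 2+25) = Beta(6.5, 27).
E[θ | data] = 6.5/(6.5+27) = 0.1940.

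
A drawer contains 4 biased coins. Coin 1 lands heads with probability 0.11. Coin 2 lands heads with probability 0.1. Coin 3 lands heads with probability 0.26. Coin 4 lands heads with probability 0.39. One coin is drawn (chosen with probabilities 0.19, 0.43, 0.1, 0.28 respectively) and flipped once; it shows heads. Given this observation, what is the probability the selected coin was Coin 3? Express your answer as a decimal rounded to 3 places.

Posterior probability ≈ 0.131

P(heads|C1) = 0.11; P(heads|C2) = 0.1; P(heads|C3) = 0.26; P(heads|C4) = 0.39.
Prior × likelihood for each source: 0.19·0.11=0.02090, 0.43·0.1=0.04300, 0.1·0.26=0.02600, 0.28·0.39=0.1092. Summing gives P(heads) = 0.19910.
P(Coin 3 | heads) = 0.02600 / 0.19910 = 0.131.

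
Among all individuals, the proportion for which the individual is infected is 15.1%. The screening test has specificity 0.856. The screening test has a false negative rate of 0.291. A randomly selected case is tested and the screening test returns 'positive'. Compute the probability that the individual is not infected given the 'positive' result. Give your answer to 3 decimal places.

P(¬H | E) ≈ 0.533

Write H for 'the individual is infected'. Prior odds H:¬H = 0.151/0.849 = 0.17786. For the 'positive' outcome, the likelihood ratio is 0.709/0.144 = 4.9236.
Posterior odds = 0.17786 × 4.9236 = 0.87570, so P(H|E) = 0.87570/(1+0.87570) = 0.467. Then P(¬H|E) = 1 − 0.467 = 0.533.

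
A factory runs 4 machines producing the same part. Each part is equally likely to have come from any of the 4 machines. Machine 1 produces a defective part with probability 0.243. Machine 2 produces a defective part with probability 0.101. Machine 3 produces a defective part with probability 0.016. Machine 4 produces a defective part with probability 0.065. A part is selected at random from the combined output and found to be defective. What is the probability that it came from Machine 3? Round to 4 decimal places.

Posterior probability ≈ 0.0376

P(defective|M1) = 0.243; P(defective|M2) = 0.101; P(defective|M3) = 0.016; P(defective|M4) = 0.065.
Prior × likelihood for each source: 0.25·0.243=0.06075, 0.25·0.101=0.02525, 0.25·0.016=0.004000, 0.25·0.065=0.01625. Summing gives P(defective) = 0.10625.
P(Machine 3 | defective) = 0.004000 / 0.10625 = 0.0376.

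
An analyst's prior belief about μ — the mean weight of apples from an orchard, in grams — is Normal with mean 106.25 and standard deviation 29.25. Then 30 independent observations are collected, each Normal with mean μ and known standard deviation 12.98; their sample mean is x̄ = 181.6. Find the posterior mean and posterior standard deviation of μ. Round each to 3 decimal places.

With known σ, the Normal prior is conjugate. Weight on the data is w = (n/σ²)/(n/σ² + 1/τ₀²) = 0.178062/(0.178062+0.00116882) = 0.99348.
Posterior mean = w·x̄ + (1−w)·μ₀ = 0.99348·181.6 + 0.0065213·106.25 = 181.109. Posterior variance = 1/(0.178062+0.00116882) = 5.57939, so SD = 2.362.

Posterior mean ≈ 181.109; posterior SD ≈ 2.362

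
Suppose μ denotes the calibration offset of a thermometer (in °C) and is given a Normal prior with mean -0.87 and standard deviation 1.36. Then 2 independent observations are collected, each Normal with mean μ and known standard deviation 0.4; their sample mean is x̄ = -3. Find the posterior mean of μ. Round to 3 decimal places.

With known σ, the Normal prior is conjugate. Weight on the data is w = (n/σ²)/(n/σ² + 1/τ₀²) = 12.5000/(12.5000+0.540657) = 0.95854.
Posterior mean = w·x̄ + (1−w)·μ₀ = 0.95854·-3 + 0.041459·-0.87 = -2.912.

Posterior mean ≈ -2.912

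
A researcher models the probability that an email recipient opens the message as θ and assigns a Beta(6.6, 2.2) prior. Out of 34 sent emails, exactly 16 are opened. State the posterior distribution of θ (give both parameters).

Posterior: Beta(22.6, 20.2)

The binomial likelihood is conjugate to the Beta prior: with 16 successes and 18 failures, the posterior is Beta(6.6+16, 2.2+18) = Beta(22.6, 20.2).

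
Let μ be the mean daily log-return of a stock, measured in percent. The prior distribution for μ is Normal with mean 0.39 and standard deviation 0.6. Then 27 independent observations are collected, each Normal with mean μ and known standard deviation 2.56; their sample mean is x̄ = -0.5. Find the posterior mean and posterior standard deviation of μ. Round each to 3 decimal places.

Posterior mean ≈ -0.142; posterior SD ≈ 0.381

With known σ, the Normal prior is conjugate. Weight on the data is w = (n/σ²)/(n/σ² + 1/τ₀²) = 4.11987/(4.11987+2.77778) = 0.59729.
Posterior mean = w·x̄ + (1−w)·μ₀ = 0.59729·-0.5 + 0.40271·0.39 = -0.142. Posterior variance = 1/(4.11987+2.77778) = 0.144977, so SD = 0.381.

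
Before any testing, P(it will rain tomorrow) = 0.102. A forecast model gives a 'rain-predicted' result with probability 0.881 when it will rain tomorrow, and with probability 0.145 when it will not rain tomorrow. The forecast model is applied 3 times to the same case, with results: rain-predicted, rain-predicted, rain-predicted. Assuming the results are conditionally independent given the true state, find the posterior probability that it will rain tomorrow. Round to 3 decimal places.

With H the event that it will rain tomorrow, the joint likelihood of the observed sequence is P(data|H) = 0.881·0.881·0.881 = 0.68380 and P(data|¬H) = 0.145·0.145·0.145 = 0.0030486.
Bayes: P(H|data) = 0.102·0.68380 / (0.102·0.68380 + 0.898·0.0030486) = 0.069747/0.072485 = 0.9622.

Posterior P(H) ≈ 0.962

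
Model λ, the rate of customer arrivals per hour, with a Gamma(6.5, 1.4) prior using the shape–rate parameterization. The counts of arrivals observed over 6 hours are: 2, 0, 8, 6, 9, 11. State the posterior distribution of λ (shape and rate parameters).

Posterior: Gamma(shape=42.5, rate=7.4)

The Poisson likelihood adds the total count to the shape and the number of exposure periods to the rate. Here ∑xᵢ = 36 and n = 6, so shape 6.5→42.5 and rate 1.4→7.4.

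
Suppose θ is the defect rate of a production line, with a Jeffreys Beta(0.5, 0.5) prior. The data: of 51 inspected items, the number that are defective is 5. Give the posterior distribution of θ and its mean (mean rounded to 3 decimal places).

The binomial likelihood is conjugate to the Beta prior: with 5 successes and 46 failures, the posterior is Beta(0.5+5, 0.5+46) = Beta(5.5, 46.5).
Posterior mean = α/(α+β) = 5.5/52 = 0.106.

Posterior: Beta(5.5, 46.5); mean ≈ 0.106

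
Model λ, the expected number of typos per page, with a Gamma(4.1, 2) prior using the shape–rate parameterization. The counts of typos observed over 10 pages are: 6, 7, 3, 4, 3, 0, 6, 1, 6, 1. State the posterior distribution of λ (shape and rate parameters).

Posterior: Gamma(shape=41.1, rate=12)

Total count ∑xᵢ = 37 over n = 10 pages.
Gamma is conjugate to the Poisson likelihood: posterior is Gamma(shape = 4.1+37 = 41.1, rate = 2+10 = 12).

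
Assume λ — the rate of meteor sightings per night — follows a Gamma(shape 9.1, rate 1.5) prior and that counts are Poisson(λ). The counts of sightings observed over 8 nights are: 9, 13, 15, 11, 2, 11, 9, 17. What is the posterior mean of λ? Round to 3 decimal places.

The Poisson likelihood adds the total count to the shape and the number of exposure periods to the rate. Here ∑xᵢ = 87 and n = 8, so shape 9.1→96.1 and rate 1.5→9.5.
Posterior mean = shape/rate = 96.1/9.5 = 10.116.

Posterior mean ≈ 10.116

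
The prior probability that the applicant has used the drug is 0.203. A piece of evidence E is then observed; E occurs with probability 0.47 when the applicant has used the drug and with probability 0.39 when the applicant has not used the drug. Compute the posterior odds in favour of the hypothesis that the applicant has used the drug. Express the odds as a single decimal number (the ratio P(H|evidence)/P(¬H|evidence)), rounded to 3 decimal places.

Posterior odds ≈ 0.307

Prior odds = 0.203/(1−0.203) = 0.25471. In log-odds, ln(0.25471) = -1.3676.
Add log likelihood ratio: ln(1.2051) = 0.18659.
Posterior log-odds = -1.1811, so posterior odds = exp(-1.1811) = 0.30695.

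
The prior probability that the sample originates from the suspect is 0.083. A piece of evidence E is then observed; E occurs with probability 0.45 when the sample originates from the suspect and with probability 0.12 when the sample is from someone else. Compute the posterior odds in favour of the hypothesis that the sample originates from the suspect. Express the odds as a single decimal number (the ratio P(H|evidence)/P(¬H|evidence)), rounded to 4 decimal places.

Prior odds = 0.083/(1−0.083) = 0.090513. In log-odds, ln(0.090513) = -2.4023.
Add log likelihood ratio: ln(3.7500) = 1.3218.
Posterior log-odds = -1.0805, so posterior odds = exp(-1.0805) = 0.33942.

Posterior odds ≈ 0.3394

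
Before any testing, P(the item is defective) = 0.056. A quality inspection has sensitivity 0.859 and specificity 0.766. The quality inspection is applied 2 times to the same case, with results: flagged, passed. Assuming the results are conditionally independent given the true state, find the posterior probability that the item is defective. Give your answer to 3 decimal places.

Posterior P(H) ≈ 0.039

With H the event that the item is defective, the joint likelihood of the observed sequence is P(data|H) = 0.859·0.141 = 0.12112 and P(data|¬H) = 0.234·0.766 = 0.17924.
Bayes: P(H|data) = 0.056·0.12112 / (0.056·0.12112 + 0.944·0.17924) = 0.0067827/0.17599 = 0.0385.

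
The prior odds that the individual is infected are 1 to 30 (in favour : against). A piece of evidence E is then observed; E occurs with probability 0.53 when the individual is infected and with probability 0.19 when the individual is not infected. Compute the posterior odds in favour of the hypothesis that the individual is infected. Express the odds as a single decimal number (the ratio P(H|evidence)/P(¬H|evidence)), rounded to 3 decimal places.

Prior odds = 1/30 = 0.033333.
Likelihood ratio for E = 0.53/0.19 = 2.7895.
Posterior odds = prior odds × LR = 0.092982.

Posterior odds ≈ 0.093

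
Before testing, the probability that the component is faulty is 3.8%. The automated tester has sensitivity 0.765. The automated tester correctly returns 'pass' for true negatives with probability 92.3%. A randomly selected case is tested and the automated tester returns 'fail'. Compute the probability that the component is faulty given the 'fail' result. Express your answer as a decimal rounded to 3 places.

P(H | E) ≈ 0.282

Let H be the event that the component is faulty. P(H) = 0.038, so P(¬H) = 0.962. With E the 'fail' result, P(E|H) = 0.765 and P(E|¬H) = 0.077.
P(E) = 0.765·0.038 + 0.077·0.962 = 0.029070 + 0.074074 = 0.10314.
By Bayes' theorem, P(H|E) = 0.029070 / 0.10314 = 0.282.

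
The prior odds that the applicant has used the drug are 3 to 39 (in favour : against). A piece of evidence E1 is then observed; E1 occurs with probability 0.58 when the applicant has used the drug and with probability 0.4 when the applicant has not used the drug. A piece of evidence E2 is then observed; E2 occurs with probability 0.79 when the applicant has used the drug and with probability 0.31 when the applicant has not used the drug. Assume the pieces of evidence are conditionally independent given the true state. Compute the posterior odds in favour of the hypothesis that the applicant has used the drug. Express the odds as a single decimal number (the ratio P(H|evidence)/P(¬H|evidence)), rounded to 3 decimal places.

Prior odds = 3/39 = 0.076923. In log-odds, ln(0.076923) = -2.5649.
Add log likelihood ratios: ln(1.4500) + ln(2.5484) = 1.3070.
Posterior log-odds = -1.2579, so posterior odds = exp(-1.2579) = 0.28424.

Posterior odds ≈ 0.284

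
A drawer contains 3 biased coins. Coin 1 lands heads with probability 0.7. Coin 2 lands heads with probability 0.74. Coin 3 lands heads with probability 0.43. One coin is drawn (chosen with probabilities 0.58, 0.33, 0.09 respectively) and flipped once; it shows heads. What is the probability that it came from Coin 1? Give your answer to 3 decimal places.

Tabulate prior·likelihood by source: [1] prior 0.58, lik 0.7, product 0.4060; [2] prior 0.33, lik 0.74, product 0.2442; [3] prior 0.09, lik 0.43, product 0.03870.
Normalizing constant = 0.68890; the posterior for Coin 1 is its product over the sum, 0.4060/0.68890 = 0.589.

Posterior probability ≈ 0.589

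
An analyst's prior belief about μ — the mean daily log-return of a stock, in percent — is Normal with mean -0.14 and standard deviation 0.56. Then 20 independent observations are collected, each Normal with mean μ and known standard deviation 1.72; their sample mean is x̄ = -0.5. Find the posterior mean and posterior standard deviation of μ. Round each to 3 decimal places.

Posterior mean ≈ -0.385; posterior SD ≈ 0.317

With known σ, the Normal prior is conjugate. Weight on the data is w = (n/σ²)/(n/σ² + 1/τ₀²) = 6.76041/(6.76041+3.18878) = 0.67949.
Posterior mean = w·x̄ + (1−w)·μ₀ = 0.67949·-0.5 + 0.32051·-0.14 = -0.385. Posterior variance = 1/(6.76041+3.18878) = 0.100511, so SD = 0.317.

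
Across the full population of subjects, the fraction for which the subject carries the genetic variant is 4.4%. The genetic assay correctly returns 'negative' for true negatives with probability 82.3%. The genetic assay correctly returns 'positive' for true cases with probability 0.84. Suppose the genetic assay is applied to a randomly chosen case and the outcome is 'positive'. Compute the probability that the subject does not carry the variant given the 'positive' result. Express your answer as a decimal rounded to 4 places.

P(¬H | E) ≈ 0.8207

Write H for 'the subject carries the genetic variant'. Prior odds H:¬H = 0.044/0.956 = 0.046025. For the 'positive' outcome, the likelihood ratio is 0.84/0.177 = 4.7458.
Posterior odds = 0.046025 × 4.7458 = 0.21842, so P(H|E) = 0.21842/(1+0.21842) = 0.1793. Then P(¬H|E) = 1 − 0.1793 = 0.8207.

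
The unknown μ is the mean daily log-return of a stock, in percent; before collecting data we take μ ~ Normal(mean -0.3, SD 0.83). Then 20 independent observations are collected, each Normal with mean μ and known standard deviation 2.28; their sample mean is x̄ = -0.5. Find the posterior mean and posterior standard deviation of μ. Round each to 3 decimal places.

Posterior mean ≈ -0.445; posterior SD ≈ 0.434

With known σ, the Normal prior is conjugate. Weight on the data is w = (n/σ²)/(n/σ² + 1/τ₀²) = 3.84734/(3.84734+1.45159) = 0.72606.
Posterior mean = w·x̄ + (1−w)·μ₀ = 0.72606·-0.5 + 0.27394·-0.3 = -0.445. Posterior variance = 1/(3.84734+1.45159) = 0.188717, so SD = 0.434.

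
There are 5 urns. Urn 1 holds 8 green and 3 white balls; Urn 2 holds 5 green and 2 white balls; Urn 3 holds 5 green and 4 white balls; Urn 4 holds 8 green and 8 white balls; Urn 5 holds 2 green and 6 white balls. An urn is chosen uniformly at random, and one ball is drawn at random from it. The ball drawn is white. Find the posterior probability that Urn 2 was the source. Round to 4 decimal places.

P(white|Urn 1) = 0.2727; P(white|Urn 2) = 0.2857; P(white|Urn 3) = 0.4444; P(white|Urn 4) = 0.5; P(white|Urn 5) = 0.75.
Prior × likelihood for each source: 0.2·0.2727=0.05455, 0.2·0.2857=0.05714, 0.2·0.4444=0.08889, 0.2·0.5=0.1000, 0.2·0.75=0.1500. Summing gives P(white) = 0.45058.
P(Urn 2 | white) = 0.05714 / 0.45058 = 0.1268.

Posterior probability ≈ 0.1268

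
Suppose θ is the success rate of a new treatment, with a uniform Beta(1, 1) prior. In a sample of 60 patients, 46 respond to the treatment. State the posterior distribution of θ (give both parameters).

Posterior: Beta(47, 15)

Observing 46 successes and 14 failures updates Beta(1, 1) by adding the success and failure counts to the two shape parameters: α = 1+46 = 47, β = 1+14 = 15.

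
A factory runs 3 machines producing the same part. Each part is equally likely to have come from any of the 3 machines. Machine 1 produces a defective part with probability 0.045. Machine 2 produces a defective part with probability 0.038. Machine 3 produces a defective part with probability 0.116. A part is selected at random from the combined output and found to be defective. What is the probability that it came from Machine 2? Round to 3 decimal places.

Tabulate prior·likelihood by source: [1] prior 0.333333, lik 0.045, product 0.01500; [2] prior 0.333333, lik 0.038, product 0.01267; [3] prior 0.333333, lik 0.116, product 0.03867.
Normalizing constant = 0.066333; the posterior for Machine 2 is its product over the sum, 0.01267/0.066333 = 0.191.

Posterior probability ≈ 0.191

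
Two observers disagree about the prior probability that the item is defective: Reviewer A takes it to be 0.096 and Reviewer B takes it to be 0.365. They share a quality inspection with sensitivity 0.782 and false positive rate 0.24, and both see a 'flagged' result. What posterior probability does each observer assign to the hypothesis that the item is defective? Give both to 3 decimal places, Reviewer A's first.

Reviewer A: 0.257; Reviewer B: 0.652

P('+'|H) = 0.782, P('+'|¬H) = 0.24.
Reviewer A: numerator 0.782·0.096 = 0.075072; evidence = 0.075072+0.24·0.904 = 0.29203; posterior = 0.257.
Reviewer B: numerator 0.782·0.365 = 0.28543; evidence = 0.28543+0.24·0.635 = 0.43783; posterior = 0.652.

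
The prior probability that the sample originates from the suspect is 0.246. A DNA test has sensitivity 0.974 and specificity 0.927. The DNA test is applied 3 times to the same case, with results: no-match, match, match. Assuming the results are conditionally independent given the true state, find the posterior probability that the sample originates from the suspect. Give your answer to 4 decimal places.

Let H be the event that the sample originates from the suspect; start with P(H) = 0.246. P('match'|H) = 0.974, P('match'|¬H) = 0.073.
Update on result 1 ('no-match'): P(H) ← 0.026·0.2460 / (0.026·0.2460 + 0.927·0.7540) = 0.0063960/0.70535 = 0.0091.
Update on result 2 ('match'): P(H) ← 0.974·0.0091 / (0.974·0.0091 + 0.073·0.9909) = 0.0088320/0.081170 = 0.1088.
Update on result 3 ('match'): P(H) ← 0.974·0.1088 / (0.974·0.1088 + 0.073·0.8912) = 0.10598/0.17104 = 0.6196.

Posterior P(H) ≈ 0.6196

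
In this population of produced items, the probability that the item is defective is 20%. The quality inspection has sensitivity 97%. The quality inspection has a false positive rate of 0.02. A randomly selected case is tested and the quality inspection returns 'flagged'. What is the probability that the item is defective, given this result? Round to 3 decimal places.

P(H | E) ≈ 0.924

Write H for 'the item is defective'. Prior odds H:¬H = 0.2/0.8 = 0.25000. For the 'flagged' outcome, the likelihood ratio is 0.97/0.02 = 48.500.
Posterior odds = 0.25000 × 48.500 = 12.125, so P(H|E) = 12.125/(1+12.125) = 0.924.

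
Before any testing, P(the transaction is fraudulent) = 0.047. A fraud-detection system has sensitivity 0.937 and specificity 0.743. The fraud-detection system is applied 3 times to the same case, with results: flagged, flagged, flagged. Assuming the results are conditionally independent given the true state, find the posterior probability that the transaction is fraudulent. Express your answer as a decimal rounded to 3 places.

Let H be the event that the transaction is fraudulent; start with P(H) = 0.047. P('flagged'|H) = 0.937, P('flagged'|¬H) = 0.257.
Update on result 1 ('flagged'): P(H) ← 0.937·0.0470 / (0.937·0.0470 + 0.257·0.9530) = 0.044039/0.28896 = 0.1524.
Update on result 2 ('flagged'): P(H) ← 0.937·0.1524 / (0.937·0.1524 + 0.257·0.8476) = 0.14280/0.36064 = 0.3960.
Update on result 3 ('flagged'): P(H) ← 0.937·0.3960 / (0.937·0.3960 + 0.257·0.6040) = 0.37103/0.52626 = 0.7050.

Posterior P(H) ≈ 0.705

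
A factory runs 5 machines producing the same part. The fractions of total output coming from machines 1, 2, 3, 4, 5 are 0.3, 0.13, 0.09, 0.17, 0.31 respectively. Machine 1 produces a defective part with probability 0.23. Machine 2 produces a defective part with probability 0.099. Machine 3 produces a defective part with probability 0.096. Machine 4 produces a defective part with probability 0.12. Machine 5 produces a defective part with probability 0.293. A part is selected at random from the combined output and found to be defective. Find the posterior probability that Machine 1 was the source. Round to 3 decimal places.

Posterior probability ≈ 0.342

Tabulate prior·likelihood by source: [1] prior 0.3, lik 0.23, product 0.06900; [2] prior 0.13, lik 0.099, product 0.01287; [3] prior 0.09, lik 0.096, product 0.008640; [4] prior 0.17, lik 0.12, product 0.02040; [5] prior 0.31, lik 0.293, product 0.09083.
Normalizing constant = 0.20174; the posterior for Machine 1 is its product over the sum, 0.06900/0.20174 = 0.342.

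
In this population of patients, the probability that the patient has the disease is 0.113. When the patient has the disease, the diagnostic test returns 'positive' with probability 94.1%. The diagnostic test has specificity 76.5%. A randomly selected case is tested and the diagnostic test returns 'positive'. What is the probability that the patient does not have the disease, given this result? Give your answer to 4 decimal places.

Write H for 'the patient has the disease'. Prior odds H:¬H = 0.113/0.887 = 0.12740. For the 'positive' outcome, the likelihood ratio is 0.941/0.235 = 4.0043.
Posterior odds = 0.12740 × 4.0043 = 0.51012, so P(H|E) = 0.51012/(1+0.51012) = 0.3378. Then P(¬H|E) = 1 − 0.3378 = 0.6622.

P(¬H | E) ≈ 0.6622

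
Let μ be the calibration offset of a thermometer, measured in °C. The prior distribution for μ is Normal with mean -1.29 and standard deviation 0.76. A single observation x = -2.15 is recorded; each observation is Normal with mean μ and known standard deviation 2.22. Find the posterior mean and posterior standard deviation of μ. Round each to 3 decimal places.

Posterior mean ≈ -1.380; posterior SD ≈ 0.719

With known σ, the Normal prior is conjugate. Weight on the data is w = (n/σ²)/(n/σ² + 1/τ₀²) = 0.202906/(0.202906+1.73130) = 0.10490.
Posterior mean = w·x̄ + (1−w)·μ₀ = 0.10490·-2.15 + 0.89510·-1.29 = -1.380. Posterior variance = 1/(0.202906+1.73130) = 0.517008, so SD = 0.719.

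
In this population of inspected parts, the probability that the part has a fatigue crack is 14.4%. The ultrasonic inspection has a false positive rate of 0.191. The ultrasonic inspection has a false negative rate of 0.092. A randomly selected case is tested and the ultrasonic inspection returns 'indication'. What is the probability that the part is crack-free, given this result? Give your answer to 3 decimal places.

P(¬H | E) ≈ 0.556

Write H for 'the part has a fatigue crack'. Prior odds H:¬H = 0.144/0.856 = 0.16822. For the 'indication' outcome, the likelihood ratio is 0.908/0.191 = 4.7539.
Posterior odds = 0.16822 × 4.7539 = 0.79973, so P(H|E) = 0.79973/(1+0.79973) = 0.444. Then P(¬H|E) = 1 − 0.444 = 0.556.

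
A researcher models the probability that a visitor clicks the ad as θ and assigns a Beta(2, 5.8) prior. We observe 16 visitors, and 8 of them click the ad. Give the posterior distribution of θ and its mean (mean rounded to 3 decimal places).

Posterior: Beta(10, 13.8); mean ≈ 0.420

Observing 8 successes and 8 failures updates Beta(2, 5.8) by adding the success and failure counts to the two shape parameters: α = 2+8 = 10, β = 5.8+8 = 13.8.
E[θ | data] = 10/(10+13.8) = 0.420.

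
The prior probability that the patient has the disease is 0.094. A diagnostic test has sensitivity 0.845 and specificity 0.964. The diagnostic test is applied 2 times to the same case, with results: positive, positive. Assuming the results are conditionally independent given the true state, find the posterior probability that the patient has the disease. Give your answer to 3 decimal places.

Let H be the event that the patient has the disease; start with P(H) = 0.094. P('positive'|H) = 0.845, P('positive'|¬H) = 0.036.
Update on result 1 ('positive'): P(H) ← 0.845·0.0940 / (0.845·0.0940 + 0.036·0.9060) = 0.079430/0.11205 = 0.7089.
Update on result 2 ('positive'): P(H) ← 0.845·0.7089 / (0.845·0.7089 + 0.036·0.2911) = 0.59902/0.60950 = 0.9828.

Posterior P(H) ≈ 0.983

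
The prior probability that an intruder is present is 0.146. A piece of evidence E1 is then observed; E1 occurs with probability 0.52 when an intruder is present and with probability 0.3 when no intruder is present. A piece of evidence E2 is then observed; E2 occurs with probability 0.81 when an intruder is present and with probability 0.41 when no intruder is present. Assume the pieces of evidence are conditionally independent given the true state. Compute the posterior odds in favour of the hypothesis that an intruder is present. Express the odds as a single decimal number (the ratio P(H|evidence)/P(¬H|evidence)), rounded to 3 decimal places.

Prior odds = 0.146/(1−0.146) = 0.17096.
Likelihood ratio for E1 = 0.52/0.3 = 1.7333.
Likelihood ratio for E2 = 0.81/0.41 = 1.9756.
Posterior odds = prior odds × LR₁ × LR₂ = 0.58543.

Posterior odds ≈ 0.585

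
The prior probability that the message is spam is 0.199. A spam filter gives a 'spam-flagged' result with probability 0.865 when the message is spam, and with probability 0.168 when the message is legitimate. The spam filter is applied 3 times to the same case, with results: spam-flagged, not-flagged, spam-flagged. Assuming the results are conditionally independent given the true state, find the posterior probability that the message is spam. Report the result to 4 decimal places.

Let H be the event that the message is spam; start with P(H) = 0.199. P('spam-flagged'|H) = 0.865, P('spam-flagged'|¬H) = 0.168.
Update on result 1 ('spam-flagged'): P(H) ← 0.865·0.1990 / (0.865·0.1990 + 0.168·0.8010) = 0.17214/0.30670 = 0.5612.
Update on result 2 ('not-flagged'): P(H) ← 0.135·0.5612 / (0.135·0.5612 + 0.832·0.4388) = 0.075768/0.44081 = 0.1719.
Update on result 3 ('spam-flagged'): P(H) ← 0.865·0.1719 / (0.865·0.1719 + 0.168·0.8281) = 0.14868/0.28780 = 0.5166.

Posterior P(H) ≈ 0.5166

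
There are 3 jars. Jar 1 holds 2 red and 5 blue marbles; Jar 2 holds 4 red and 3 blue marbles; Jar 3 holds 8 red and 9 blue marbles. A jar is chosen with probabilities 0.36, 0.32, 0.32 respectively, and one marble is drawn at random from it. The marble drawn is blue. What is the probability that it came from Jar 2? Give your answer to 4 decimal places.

Posterior probability ≈ 0.2433

P(blue|Jar 1) = 0.7143; P(blue|Jar 2) = 0.4286; P(blue|Jar 3) = 0.5294.
Prior × likelihood for each source: 0.36·0.7143=0.2571, 0.32·0.4286=0.1371, 0.32·0.5294=0.1694. Summing gives P(blue) = 0.56370.
P(Jar 2 | blue) = 0.1371 / 0.56370 = 0.2433.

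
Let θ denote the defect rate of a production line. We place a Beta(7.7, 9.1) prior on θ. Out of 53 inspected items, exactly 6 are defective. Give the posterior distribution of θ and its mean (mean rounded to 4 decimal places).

Observing 6 successes and 47 failures updates Beta(7.7, 9.1) by adding the success and failure counts to the two shape parameters: α = 7.7+6 = 13.7, β = 9.1+47 = 56.1.
Posterior mean = α/(α+β) = 13.7/69.8 = 0.1963.

Posterior: Beta(13.7, 56.1); mean ≈ 0.1963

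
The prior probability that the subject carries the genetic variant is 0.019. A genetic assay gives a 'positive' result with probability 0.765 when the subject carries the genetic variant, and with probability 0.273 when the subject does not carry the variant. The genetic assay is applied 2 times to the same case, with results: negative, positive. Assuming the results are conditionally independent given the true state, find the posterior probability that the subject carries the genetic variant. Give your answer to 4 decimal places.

Posterior P(H) ≈ 0.0172

With H the event that the subject carries the genetic variant, the joint likelihood of the observed sequence is P(data|H) = 0.235·0.765 = 0.17977 and P(data|¬H) = 0.727·0.273 = 0.19847.
Bayes: P(H|data) = 0.019·0.17977 / (0.019·0.17977 + 0.981·0.19847) = 0.0034157/0.19812 = 0.0172.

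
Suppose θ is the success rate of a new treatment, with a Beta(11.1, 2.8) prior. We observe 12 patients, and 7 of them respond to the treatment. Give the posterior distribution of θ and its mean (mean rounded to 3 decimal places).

Observing 7 successes and 5 failures updates Beta(11.1, 2.8) by adding the success and failure counts to the two shape parameters: α = 11.1+7 = 18.1, β = 2.8+5 = 7.8.
Posterior mean = α/(α+β) = 18.1/25.9 = 0.699.

Posterior: Beta(18.1, 7.8); mean ≈ 0.699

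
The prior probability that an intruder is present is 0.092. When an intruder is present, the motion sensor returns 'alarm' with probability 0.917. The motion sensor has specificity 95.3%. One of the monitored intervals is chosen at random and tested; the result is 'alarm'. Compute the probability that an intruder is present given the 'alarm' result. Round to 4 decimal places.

Let H be the event that an intruder is present. P(H) = 0.092, so P(¬H) = 0.908. With E the 'alarm' result, P(E|H) = 0.917 and P(E|¬H) = 0.047.
P(E) = 0.917·0.092 + 0.047·0.908 = 0.084364 + 0.042676 = 0.12704.
By Bayes' theorem, P(H|E) = 0.084364 / 0.12704 = 0.6641.

P(H | E) ≈ 0.6641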